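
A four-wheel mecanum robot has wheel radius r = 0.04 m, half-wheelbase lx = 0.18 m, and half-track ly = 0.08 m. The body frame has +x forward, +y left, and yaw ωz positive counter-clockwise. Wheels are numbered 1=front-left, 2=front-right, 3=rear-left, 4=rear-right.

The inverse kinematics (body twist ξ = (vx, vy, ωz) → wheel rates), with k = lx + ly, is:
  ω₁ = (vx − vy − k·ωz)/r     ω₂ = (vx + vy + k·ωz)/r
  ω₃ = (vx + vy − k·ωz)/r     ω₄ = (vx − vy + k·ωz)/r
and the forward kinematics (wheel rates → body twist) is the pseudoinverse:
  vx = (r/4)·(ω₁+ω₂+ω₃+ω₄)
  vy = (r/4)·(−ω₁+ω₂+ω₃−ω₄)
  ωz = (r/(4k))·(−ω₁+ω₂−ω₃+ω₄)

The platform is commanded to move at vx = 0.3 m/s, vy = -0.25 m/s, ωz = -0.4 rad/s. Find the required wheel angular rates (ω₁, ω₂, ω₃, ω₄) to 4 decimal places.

k = lx + ly = 0.18 + 0.08 = 0.2600;  k·ωz = 0.2600·-0.4 = -0.1040
ω₁ (FL) = (vx − vy − k·ωz)/r = 0.6540/0.04 = 16.3500
ω₂ (FR) = (vx + vy + k·ωz)/r = -0.0540/0.04 = -1.3500
ω₃ (RL) = (vx + vy − k·ωz)/r = 0.1540/0.04 = 3.8500
ω₄ (RR) = (vx − vy + k·ωz)/r = 0.4460/0.04 = 11.1500

(16.3500, -1.3500, 3.8500, 11.1500)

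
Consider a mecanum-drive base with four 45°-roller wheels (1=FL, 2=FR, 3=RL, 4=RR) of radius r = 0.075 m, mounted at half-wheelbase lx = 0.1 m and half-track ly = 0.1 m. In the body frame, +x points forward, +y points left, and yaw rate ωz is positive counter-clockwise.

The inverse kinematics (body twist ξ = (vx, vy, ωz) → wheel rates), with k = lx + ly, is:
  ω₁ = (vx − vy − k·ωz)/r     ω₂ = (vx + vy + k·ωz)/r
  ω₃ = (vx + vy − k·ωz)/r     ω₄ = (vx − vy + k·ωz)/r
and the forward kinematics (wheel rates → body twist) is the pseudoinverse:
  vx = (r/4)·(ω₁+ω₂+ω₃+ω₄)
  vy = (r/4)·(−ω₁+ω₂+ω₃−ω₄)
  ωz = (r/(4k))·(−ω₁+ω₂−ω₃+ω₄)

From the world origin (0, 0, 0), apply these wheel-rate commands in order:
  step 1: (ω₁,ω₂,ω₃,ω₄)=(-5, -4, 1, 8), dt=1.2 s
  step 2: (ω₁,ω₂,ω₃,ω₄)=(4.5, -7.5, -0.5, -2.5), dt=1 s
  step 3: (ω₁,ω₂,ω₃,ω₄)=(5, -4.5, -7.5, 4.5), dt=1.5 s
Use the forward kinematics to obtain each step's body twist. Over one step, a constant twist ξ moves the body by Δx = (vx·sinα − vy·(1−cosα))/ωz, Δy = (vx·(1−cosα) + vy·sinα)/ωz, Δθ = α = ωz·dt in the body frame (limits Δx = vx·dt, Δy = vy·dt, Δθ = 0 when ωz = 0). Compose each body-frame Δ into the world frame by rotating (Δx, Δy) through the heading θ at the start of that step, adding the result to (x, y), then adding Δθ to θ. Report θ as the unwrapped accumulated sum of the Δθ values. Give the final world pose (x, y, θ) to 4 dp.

(-0.2118, -0.8803, -0.0609)

step 1: ξ=(vx,vy,ωz)=(0.0000, -0.1125, 0.7500), dt=1.2 → body Δ=(0.0568, -0.1175, 0.9000) → world pose (0.0568, -0.1175, 0.9000)
step 2: ξ=(vx,vy,ωz)=(-0.1125, -0.1875, -1.3125), dt=1.0 → body Δ=(-0.1892, -0.0743, -1.3125) → world pose (-0.0027, -0.3119, -0.4125)
step 3: ξ=(vx,vy,ωz)=(-0.0469, -0.4031, 0.2344), dt=1.5 → body Δ=(0.0363, -0.6045, 0.3516) → world pose (-0.2118, -0.8803, -0.0609)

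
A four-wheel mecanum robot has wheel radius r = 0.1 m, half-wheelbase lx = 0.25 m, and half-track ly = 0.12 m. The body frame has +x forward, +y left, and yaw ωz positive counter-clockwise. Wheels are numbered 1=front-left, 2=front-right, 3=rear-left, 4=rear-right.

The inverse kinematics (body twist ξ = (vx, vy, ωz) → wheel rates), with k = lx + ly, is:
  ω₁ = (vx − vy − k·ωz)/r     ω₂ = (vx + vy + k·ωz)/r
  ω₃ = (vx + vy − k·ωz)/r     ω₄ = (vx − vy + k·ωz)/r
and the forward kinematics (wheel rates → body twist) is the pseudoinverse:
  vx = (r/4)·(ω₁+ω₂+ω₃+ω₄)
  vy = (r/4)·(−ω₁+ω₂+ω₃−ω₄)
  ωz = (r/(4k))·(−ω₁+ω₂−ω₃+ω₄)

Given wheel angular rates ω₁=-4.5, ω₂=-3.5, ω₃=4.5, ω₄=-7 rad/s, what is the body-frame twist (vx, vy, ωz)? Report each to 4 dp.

k = lx + ly = 0.25 + 0.12 = 0.3700
ω₁+ω₂+ω₃+ω₄ = -10.5000  →  vx = (0.1/4)·-10.5000 = -0.2625
−ω₁+ω₂+ω₃−ω₄ = 12.5000  →  vy = (0.1/4)·12.5000 = 0.3125
−ω₁+ω₂−ω₃+ω₄ = -10.5000  →  ωz = (0.1/1.4800)·-10.5000 = -0.7095

(-0.2625, 0.3125, -0.7095)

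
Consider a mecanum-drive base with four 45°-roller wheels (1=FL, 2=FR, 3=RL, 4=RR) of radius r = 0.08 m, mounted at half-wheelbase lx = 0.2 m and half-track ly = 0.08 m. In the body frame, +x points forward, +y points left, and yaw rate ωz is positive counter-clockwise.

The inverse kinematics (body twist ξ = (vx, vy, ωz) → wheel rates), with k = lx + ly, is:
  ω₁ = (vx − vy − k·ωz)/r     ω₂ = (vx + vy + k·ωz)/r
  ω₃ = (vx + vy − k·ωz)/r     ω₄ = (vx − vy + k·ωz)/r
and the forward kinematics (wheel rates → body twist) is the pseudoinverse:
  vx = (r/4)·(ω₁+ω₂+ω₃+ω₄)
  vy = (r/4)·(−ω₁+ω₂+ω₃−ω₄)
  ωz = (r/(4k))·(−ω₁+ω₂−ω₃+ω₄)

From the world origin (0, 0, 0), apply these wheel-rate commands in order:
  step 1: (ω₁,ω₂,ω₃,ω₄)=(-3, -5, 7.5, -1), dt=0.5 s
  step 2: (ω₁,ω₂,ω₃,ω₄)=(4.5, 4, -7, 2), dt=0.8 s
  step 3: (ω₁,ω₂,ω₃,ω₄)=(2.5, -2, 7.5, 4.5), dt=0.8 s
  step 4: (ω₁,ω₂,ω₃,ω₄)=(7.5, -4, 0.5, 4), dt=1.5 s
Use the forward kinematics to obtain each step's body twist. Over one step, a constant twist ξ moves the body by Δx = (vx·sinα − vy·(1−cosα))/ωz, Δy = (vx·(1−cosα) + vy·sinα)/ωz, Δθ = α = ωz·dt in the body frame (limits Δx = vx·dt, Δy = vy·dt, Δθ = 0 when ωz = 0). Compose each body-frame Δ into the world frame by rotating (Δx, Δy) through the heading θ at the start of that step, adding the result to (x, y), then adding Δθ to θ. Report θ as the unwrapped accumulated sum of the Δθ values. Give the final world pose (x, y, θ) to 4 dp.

(0.1020, -0.6128, -1.1750)

step 1: ξ=(vx,vy,ωz)=(-0.0300, 0.1300, -0.7500), dt=0.5 → body Δ=(-0.0026, 0.0663, -0.3750) → world pose (-0.0026, 0.0663, -0.3750)
step 2: ξ=(vx,vy,ωz)=(0.0700, -0.1900, 0.6071), dt=0.8 → body Δ=(0.0900, -0.1328, 0.4857) → world pose (0.0325, -0.0902, 0.1107)
step 3: ξ=(vx,vy,ωz)=(0.2500, -0.0300, -0.5357), dt=0.8 → body Δ=(0.1889, -0.0655, -0.4286) → world pose (0.2275, -0.1344, -0.3179)
step 4: ξ=(vx,vy,ωz)=(0.1600, -0.3000, -0.5714), dt=1.5 → body Δ=(0.0303, -0.4936, -0.8571) → world pose (0.1020, -0.6128, -1.1750)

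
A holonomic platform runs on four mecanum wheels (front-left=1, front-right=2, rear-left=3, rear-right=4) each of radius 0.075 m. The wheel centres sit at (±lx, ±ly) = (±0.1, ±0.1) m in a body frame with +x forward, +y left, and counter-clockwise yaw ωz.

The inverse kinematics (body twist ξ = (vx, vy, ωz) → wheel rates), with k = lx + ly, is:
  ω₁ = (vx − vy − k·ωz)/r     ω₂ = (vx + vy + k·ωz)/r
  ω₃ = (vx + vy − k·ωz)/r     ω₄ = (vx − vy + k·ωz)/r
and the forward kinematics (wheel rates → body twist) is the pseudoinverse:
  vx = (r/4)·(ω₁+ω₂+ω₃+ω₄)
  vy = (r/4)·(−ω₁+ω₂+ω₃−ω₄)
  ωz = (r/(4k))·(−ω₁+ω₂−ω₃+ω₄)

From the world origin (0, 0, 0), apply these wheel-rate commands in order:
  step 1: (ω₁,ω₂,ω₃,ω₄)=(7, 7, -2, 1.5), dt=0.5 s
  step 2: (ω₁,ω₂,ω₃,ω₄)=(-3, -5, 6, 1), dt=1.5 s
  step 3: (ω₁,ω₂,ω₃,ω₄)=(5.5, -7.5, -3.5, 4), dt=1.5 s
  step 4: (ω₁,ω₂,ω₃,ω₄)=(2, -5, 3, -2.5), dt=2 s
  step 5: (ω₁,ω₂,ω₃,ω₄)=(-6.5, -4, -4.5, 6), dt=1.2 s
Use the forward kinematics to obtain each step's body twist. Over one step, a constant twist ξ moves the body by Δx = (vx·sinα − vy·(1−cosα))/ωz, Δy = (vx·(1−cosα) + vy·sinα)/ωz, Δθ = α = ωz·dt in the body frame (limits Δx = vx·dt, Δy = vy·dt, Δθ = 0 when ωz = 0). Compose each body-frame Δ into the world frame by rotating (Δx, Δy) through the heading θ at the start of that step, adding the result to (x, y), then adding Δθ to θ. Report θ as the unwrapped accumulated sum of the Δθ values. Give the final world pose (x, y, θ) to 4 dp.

step 1: ξ=(vx,vy,ωz)=(0.2531, -0.0656, 0.3281), dt=0.5 → body Δ=(0.1287, -0.0223, 0.1641) → world pose (0.1287, -0.0223, 0.1641)
step 2: ξ=(vx,vy,ωz)=(-0.0188, 0.0562, -0.6562), dt=1.5 → body Δ=(0.0145, 0.0842, -0.9844) → world pose (0.1292, 0.0631, -0.8203)
step 3: ξ=(vx,vy,ωz)=(-0.0281, -0.3844, -0.5156), dt=1.5 → body Δ=(-0.2502, -0.5053, -0.7734) → world pose (-0.4109, -0.0985, -1.5937)
step 4: ξ=(vx,vy,ωz)=(-0.0469, -0.0281, -1.1719), dt=2.0 → body Δ=(-0.0694, 0.0507, -2.3437) → world pose (-0.3586, -0.0303, -3.9375)
step 5: ξ=(vx,vy,ωz)=(-0.1688, -0.1500, 1.2187), dt=1.2 → body Δ=(-0.0279, -0.2459, 1.4625) → world pose (-0.1634, 0.1218, -2.4750)

(-0.1634, 0.1218, -2.4750)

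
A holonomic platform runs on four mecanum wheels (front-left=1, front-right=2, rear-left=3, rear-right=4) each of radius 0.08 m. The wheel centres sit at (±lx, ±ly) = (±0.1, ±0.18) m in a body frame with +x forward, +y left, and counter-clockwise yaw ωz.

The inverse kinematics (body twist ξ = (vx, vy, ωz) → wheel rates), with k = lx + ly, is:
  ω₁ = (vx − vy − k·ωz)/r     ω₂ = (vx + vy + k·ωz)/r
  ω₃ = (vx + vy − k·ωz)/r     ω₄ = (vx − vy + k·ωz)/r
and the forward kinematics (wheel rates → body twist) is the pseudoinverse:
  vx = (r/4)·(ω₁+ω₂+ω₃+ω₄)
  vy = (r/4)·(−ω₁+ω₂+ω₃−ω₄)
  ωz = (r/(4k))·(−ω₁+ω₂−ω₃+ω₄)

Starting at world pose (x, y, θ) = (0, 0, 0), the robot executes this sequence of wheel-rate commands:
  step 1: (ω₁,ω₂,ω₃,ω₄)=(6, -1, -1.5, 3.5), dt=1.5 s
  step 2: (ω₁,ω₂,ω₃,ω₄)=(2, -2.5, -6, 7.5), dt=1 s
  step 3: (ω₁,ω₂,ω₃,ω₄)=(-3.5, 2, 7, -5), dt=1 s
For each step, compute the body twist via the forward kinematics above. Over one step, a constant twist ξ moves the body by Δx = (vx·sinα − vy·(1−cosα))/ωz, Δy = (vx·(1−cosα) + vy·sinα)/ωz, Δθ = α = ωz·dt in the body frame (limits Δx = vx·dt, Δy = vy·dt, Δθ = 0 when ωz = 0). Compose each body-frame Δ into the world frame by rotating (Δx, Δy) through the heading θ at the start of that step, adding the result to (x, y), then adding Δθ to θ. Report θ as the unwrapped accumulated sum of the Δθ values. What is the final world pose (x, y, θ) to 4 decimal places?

step 1: ξ=(vx,vy,ωz)=(0.1400, -0.2400, -0.1429), dt=1.5 → body Δ=(0.1700, -0.3797, -0.2143) → world pose (0.1700, -0.3797, -0.2143)
step 2: ξ=(vx,vy,ωz)=(0.0200, -0.3600, 0.6429), dt=1.0 → body Δ=(0.1304, -0.3295, 0.6429) → world pose (0.2274, -0.7294, 0.4286)
step 3: ξ=(vx,vy,ωz)=(0.0100, 0.3500, -0.4643), dt=1.0 → body Δ=(0.0894, 0.3353, -0.4643) → world pose (0.1694, -0.3872, -0.0357)

(0.1694, -0.3872, -0.0357)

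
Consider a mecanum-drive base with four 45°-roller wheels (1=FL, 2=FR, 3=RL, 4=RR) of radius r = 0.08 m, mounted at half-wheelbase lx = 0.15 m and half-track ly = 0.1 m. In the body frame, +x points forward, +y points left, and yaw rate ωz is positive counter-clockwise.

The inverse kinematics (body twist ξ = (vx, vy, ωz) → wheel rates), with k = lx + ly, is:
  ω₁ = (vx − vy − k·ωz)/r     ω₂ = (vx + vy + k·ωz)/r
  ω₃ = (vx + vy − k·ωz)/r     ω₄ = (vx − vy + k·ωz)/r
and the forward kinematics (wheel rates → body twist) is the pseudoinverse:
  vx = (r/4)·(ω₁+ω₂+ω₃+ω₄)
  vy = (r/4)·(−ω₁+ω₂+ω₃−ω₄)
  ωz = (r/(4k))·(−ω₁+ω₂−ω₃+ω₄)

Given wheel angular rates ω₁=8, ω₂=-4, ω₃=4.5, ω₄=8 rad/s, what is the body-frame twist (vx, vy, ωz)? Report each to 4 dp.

k = lx + ly = 0.15 + 0.1 = 0.2500
ω₁+ω₂+ω₃+ω₄ = 16.5000  →  vx = (0.08/4)·16.5000 = 0.3300
−ω₁+ω₂+ω₃−ω₄ = -15.5000  →  vy = (0.08/4)·-15.5000 = -0.3100
−ω₁+ω₂−ω₃+ω₄ = -8.5000  →  ωz = (0.08/1.0000)·-8.5000 = -0.6800

(0.3300, -0.3100, -0.6800)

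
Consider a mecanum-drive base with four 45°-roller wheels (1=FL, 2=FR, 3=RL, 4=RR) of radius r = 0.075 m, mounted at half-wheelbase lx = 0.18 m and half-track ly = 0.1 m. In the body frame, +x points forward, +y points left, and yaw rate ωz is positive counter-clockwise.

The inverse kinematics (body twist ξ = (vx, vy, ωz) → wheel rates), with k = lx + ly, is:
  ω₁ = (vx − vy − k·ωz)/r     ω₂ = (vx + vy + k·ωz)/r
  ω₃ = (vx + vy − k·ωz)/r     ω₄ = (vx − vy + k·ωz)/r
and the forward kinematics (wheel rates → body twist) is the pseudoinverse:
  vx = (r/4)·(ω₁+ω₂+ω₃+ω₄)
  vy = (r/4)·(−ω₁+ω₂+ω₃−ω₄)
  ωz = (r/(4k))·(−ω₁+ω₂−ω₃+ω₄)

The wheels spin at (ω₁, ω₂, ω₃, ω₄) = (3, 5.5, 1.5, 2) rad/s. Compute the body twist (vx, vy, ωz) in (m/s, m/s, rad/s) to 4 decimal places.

(0.2250, 0.0375, 0.2009)

k = lx + ly = 0.18 + 0.1 = 0.2800
ω₁+ω₂+ω₃+ω₄ = 12.0000  →  vx = (0.075/4)·12.0000 = 0.2250
−ω₁+ω₂+ω₃−ω₄ = 2.0000  →  vy = (0.075/4)·2.0000 = 0.0375
−ω₁+ω₂−ω₃+ω₄ = 3.0000  →  ωz = (0.075/1.1200)·3.0000 = 0.2009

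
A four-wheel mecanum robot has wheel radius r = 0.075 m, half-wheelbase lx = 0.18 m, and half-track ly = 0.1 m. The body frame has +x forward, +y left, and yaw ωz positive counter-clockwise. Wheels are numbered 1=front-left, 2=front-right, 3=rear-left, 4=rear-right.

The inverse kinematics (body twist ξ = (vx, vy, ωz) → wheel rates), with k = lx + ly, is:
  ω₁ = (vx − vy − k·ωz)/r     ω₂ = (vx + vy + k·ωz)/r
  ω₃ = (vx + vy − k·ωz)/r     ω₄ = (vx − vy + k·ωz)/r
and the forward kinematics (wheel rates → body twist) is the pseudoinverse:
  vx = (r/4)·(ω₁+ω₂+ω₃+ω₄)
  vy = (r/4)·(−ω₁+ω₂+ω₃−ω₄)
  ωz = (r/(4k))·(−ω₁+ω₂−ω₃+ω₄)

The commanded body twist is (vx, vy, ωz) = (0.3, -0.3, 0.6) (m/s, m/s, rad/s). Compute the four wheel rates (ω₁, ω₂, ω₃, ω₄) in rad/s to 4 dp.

(5.7600, 2.2400, -2.2400, 10.2400)

k = lx + ly = 0.18 + 0.1 = 0.2800;  k·ωz = 0.2800·0.6 = 0.1680
ω₁ (FL) = (vx − vy − k·ωz)/r = 0.4320/0.075 = 5.7600
ω₂ (FR) = (vx + vy + k·ωz)/r = 0.1680/0.075 = 2.2400
ω₃ (RL) = (vx + vy − k·ωz)/r = -0.1680/0.075 = -2.2400
ω₄ (RR) = (vx − vy + k·ωz)/r = 0.7680/0.075 = 10.2400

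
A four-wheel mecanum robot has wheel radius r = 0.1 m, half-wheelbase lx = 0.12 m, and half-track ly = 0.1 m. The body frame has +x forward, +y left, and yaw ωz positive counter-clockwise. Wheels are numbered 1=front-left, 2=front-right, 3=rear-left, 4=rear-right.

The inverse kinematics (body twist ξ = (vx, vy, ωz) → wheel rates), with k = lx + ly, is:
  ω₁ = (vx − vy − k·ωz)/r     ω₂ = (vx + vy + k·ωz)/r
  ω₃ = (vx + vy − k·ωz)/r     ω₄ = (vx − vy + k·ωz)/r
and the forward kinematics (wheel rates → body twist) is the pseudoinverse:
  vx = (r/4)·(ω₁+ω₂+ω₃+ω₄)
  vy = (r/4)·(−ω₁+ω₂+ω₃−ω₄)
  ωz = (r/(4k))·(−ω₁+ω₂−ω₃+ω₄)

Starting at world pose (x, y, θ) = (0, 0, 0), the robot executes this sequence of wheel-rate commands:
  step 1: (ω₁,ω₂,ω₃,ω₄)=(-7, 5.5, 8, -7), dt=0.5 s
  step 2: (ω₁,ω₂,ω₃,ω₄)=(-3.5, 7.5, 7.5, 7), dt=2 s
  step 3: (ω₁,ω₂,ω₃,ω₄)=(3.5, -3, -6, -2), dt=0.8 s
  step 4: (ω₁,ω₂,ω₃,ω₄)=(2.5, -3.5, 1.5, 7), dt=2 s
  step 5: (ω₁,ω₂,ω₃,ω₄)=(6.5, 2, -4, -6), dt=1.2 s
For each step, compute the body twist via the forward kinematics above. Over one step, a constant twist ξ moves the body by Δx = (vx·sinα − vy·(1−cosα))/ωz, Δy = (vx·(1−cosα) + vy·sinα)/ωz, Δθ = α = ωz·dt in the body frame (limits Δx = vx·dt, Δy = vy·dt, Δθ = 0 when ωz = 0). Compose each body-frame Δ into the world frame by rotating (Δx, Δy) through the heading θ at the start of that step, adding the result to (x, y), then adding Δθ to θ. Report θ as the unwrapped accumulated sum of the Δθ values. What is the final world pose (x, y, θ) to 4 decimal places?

(0.7009, 1.6891, 1.0170)

step 1: ξ=(vx,vy,ωz)=(-0.0125, 0.6875, -0.2841), dt=0.5 → body Δ=(0.0181, 0.3430, -0.1420) → world pose (0.0181, 0.3430, -0.1420)
step 2: ξ=(vx,vy,ωz)=(0.4625, 0.2875, 1.1932), dt=2.0 → body Δ=(-0.1507, 0.8350, 2.3864) → world pose (-0.0128, 1.1910, 2.2443)
step 3: ξ=(vx,vy,ωz)=(-0.1875, -0.2625, -0.2841), dt=0.8 → body Δ=(-0.1725, -0.1912, -0.2273) → world pose (0.2442, 1.1754, 2.0170)
step 4: ξ=(vx,vy,ωz)=(0.1875, -0.2875, -0.0568), dt=2.0 → body Δ=(0.3416, -0.5950, -0.1136) → world pose (0.6336, 1.7404, 1.9034)
step 5: ξ=(vx,vy,ωz)=(-0.0375, -0.0625, -0.7386), dt=1.2 → body Δ=(-0.0705, -0.0469, -0.8864) → world pose (0.7009, 1.6891, 1.0170)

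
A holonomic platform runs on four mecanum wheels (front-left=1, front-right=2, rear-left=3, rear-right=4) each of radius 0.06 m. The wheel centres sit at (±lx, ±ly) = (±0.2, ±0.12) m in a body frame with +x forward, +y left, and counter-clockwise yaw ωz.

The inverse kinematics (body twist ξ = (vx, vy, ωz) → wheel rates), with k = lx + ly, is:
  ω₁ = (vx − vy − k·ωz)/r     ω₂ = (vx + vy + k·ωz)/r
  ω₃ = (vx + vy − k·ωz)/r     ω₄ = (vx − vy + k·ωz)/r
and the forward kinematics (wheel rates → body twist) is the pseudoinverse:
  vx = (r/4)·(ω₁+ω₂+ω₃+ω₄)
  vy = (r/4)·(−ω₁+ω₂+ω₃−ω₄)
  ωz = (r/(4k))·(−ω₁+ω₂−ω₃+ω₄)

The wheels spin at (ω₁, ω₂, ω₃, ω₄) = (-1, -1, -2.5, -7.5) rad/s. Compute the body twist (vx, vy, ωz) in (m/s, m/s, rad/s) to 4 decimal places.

k = lx + ly = 0.2 + 0.12 = 0.3200
ω₁+ω₂+ω₃+ω₄ = -12.0000  →  vx = (0.06/4)·-12.0000 = -0.1800
−ω₁+ω₂+ω₃−ω₄ = 5.0000  →  vy = (0.06/4)·5.0000 = 0.0750
−ω₁+ω₂−ω₃+ω₄ = -5.0000  →  ωz = (0.06/1.2800)·-5.0000 = -0.2344

(-0.1800, 0.0750, -0.2344)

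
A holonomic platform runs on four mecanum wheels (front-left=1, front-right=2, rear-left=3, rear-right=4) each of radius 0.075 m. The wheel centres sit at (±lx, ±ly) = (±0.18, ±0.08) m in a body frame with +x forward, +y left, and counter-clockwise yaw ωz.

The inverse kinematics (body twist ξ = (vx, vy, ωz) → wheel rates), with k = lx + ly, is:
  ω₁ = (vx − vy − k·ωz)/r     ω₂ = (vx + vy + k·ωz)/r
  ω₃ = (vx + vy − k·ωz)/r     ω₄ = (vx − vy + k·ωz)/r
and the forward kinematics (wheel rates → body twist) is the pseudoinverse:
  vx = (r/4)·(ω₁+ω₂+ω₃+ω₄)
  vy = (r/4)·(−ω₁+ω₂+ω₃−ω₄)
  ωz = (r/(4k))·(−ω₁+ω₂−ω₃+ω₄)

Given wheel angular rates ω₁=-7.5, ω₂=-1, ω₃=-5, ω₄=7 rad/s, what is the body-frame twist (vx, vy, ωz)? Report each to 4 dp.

k = lx + ly = 0.18 + 0.08 = 0.2600
ω₁+ω₂+ω₃+ω₄ = -6.5000  →  vx = (0.075/4)·-6.5000 = -0.1219
−ω₁+ω₂+ω₃−ω₄ = -5.5000  →  vy = (0.075/4)·-5.5000 = -0.1031
−ω₁+ω₂−ω₃+ω₄ = 18.5000  →  ωz = (0.075/1.0400)·18.5000 = 1.3341

(-0.1219, -0.1031, 1.3341)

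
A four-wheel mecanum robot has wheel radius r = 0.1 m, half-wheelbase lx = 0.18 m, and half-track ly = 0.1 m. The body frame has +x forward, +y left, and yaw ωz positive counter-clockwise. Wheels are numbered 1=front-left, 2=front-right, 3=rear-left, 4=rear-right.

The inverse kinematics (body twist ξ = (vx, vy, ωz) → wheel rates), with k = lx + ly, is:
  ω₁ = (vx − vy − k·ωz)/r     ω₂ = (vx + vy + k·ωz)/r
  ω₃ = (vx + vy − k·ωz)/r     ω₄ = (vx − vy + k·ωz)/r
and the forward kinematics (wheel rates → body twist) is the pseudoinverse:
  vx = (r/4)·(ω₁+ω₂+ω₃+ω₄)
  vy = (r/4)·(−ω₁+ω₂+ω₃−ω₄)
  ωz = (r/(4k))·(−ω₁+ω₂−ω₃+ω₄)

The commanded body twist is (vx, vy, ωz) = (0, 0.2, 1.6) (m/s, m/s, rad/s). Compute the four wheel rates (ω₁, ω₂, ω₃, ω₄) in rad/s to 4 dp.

k = lx + ly = 0.18 + 0.1 = 0.2800;  k·ωz = 0.2800·1.6 = 0.4480
ω₁ (FL) = (vx − vy − k·ωz)/r = -0.6480/0.1 = -6.4800
ω₂ (FR) = (vx + vy + k·ωz)/r = 0.6480/0.1 = 6.4800
ω₃ (RL) = (vx + vy − k·ωz)/r = -0.2480/0.1 = -2.4800
ω₄ (RR) = (vx − vy + k·ωz)/r = 0.2480/0.1 = 2.4800

(-6.4800, 6.4800, -2.4800, 2.4800)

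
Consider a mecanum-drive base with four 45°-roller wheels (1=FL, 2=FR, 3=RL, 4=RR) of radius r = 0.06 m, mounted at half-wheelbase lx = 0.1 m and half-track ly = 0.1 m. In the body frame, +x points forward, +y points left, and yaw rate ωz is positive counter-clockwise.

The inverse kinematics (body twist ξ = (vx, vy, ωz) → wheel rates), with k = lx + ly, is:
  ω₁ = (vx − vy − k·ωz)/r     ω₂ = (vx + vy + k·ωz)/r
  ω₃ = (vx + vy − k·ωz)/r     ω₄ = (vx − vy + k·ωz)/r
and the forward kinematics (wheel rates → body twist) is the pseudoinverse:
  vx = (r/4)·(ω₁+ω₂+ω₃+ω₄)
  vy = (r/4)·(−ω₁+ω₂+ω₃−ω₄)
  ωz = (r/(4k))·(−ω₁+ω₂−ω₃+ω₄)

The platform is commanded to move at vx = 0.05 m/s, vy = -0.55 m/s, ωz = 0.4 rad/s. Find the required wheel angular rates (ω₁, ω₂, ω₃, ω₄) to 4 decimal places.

k = lx + ly = 0.1 + 0.1 = 0.2000;  k·ωz = 0.2000·0.4 = 0.0800
ω₁ (FL) = (vx − vy − k·ωz)/r = 0.5200/0.06 = 8.6667
ω₂ (FR) = (vx + vy + k·ωz)/r = -0.4200/0.06 = -7.0000
ω₃ (RL) = (vx + vy − k·ωz)/r = -0.5800/0.06 = -9.6667
ω₄ (RR) = (vx − vy + k·ωz)/r = 0.6800/0.06 = 11.3333

(8.6667, -7.0000, -9.6667, 11.3333)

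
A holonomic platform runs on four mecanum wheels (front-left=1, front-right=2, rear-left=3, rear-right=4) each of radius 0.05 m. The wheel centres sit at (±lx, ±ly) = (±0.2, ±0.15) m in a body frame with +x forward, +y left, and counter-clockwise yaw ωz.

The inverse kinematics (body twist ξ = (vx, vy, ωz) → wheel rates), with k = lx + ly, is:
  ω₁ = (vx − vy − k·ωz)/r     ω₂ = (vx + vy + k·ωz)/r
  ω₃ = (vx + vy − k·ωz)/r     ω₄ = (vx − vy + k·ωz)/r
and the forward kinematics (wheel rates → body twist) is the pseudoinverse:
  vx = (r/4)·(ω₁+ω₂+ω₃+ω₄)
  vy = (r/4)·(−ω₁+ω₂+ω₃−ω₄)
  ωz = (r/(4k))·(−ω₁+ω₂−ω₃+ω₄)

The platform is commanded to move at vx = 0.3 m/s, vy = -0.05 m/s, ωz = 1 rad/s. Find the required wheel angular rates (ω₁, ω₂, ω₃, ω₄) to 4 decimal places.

k = lx + ly = 0.2 + 0.15 = 0.3500;  k·ωz = 0.3500·1 = 0.3500
ω₁ (FL) = (vx − vy − k·ωz)/r = 0.0000/0.05 = 0.0000
ω₂ (FR) = (vx + vy + k·ωz)/r = 0.6000/0.05 = 12.0000
ω₃ (RL) = (vx + vy − k·ωz)/r = -0.1000/0.05 = -2.0000
ω₄ (RR) = (vx − vy + k·ωz)/r = 0.7000/0.05 = 14.0000

(0.0000, 12.0000, -2.0000, 14.0000)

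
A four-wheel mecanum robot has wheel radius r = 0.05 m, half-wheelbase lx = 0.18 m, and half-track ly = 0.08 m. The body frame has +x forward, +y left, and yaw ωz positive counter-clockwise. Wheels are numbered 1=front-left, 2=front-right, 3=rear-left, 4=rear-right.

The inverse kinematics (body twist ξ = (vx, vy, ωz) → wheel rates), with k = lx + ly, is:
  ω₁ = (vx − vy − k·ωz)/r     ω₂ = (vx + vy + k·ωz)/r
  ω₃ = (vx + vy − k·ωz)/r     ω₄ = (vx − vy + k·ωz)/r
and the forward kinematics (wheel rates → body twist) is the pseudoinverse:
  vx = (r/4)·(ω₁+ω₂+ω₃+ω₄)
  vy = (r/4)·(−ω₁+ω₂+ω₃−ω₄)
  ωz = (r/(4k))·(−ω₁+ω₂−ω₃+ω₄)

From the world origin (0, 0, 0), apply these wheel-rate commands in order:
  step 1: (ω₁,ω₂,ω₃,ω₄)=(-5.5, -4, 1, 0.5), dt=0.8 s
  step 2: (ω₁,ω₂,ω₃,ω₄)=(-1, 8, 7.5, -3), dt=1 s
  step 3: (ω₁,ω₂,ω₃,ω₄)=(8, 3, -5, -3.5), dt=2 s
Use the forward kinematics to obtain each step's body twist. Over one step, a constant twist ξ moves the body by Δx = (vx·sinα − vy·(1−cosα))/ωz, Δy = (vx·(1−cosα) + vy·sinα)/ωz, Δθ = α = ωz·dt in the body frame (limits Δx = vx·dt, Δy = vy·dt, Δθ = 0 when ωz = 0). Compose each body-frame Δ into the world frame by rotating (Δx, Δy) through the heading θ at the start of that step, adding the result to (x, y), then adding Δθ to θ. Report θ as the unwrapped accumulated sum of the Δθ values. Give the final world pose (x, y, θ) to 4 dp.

step 1: ξ=(vx,vy,ωz)=(-0.1000, 0.0250, 0.0481), dt=0.8 → body Δ=(-0.0804, 0.0185, 0.0385) → world pose (-0.0804, 0.0185, 0.0385)
step 2: ξ=(vx,vy,ωz)=(0.1437, 0.2438, -0.0721), dt=1.0 → body Δ=(0.1524, 0.2384, -0.0721) → world pose (0.0628, 0.2625, -0.0337)
step 3: ξ=(vx,vy,ωz)=(0.0313, -0.0812, -0.1683), dt=2.0 → body Δ=(0.0342, -0.1699, -0.3365) → world pose (0.0913, 0.0916, -0.3702)

(0.0913, 0.0916, -0.3702)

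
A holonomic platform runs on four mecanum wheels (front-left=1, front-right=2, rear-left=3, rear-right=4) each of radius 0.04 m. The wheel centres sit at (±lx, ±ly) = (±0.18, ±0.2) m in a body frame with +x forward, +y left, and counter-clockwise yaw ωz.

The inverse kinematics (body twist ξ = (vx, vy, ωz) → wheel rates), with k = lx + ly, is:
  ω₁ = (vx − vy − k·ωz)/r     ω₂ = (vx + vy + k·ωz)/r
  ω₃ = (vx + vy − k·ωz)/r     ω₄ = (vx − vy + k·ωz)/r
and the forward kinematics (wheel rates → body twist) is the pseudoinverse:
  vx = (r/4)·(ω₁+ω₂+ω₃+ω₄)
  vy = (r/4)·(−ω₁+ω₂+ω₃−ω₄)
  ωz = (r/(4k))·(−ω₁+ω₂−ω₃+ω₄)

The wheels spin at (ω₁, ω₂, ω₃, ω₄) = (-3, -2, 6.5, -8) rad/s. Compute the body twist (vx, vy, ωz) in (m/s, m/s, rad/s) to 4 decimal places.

(-0.0650, 0.1550, -0.3553)

k = lx + ly = 0.18 + 0.2 = 0.3800
ω₁+ω₂+ω₃+ω₄ = -6.5000  →  vx = (0.04/4)·-6.5000 = -0.0650
−ω₁+ω₂+ω₃−ω₄ = 15.5000  →  vy = (0.04/4)·15.5000 = 0.1550
−ω₁+ω₂−ω₃+ω₄ = -13.5000  →  ωz = (0.04/1.5200)·-13.5000 = -0.3553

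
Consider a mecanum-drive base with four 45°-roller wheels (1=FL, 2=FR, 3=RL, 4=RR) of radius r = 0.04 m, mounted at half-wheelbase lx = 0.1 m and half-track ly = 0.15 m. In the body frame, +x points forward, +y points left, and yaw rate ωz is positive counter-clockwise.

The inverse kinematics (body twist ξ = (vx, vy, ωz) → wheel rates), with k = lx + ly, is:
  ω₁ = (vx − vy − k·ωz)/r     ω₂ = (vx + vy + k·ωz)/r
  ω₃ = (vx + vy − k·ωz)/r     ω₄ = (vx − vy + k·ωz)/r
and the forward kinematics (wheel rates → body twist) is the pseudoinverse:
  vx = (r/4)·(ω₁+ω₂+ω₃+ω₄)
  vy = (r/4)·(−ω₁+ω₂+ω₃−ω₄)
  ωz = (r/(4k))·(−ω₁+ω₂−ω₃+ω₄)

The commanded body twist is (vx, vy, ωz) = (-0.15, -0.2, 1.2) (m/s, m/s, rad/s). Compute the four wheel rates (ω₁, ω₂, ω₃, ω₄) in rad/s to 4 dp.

(-6.2500, -1.2500, -16.2500, 8.7500)

k = lx + ly = 0.1 + 0.15 = 0.2500;  k·ωz = 0.2500·1.2 = 0.3000
ω₁ (FL) = (vx − vy − k·ωz)/r = -0.2500/0.04 = -6.2500
ω₂ (FR) = (vx + vy + k·ωz)/r = -0.0500/0.04 = -1.2500
ω₃ (RL) = (vx + vy − k·ωz)/r = -0.6500/0.04 = -16.2500
ω₄ (RR) = (vx − vy + k·ωz)/r = 0.3500/0.04 = 8.7500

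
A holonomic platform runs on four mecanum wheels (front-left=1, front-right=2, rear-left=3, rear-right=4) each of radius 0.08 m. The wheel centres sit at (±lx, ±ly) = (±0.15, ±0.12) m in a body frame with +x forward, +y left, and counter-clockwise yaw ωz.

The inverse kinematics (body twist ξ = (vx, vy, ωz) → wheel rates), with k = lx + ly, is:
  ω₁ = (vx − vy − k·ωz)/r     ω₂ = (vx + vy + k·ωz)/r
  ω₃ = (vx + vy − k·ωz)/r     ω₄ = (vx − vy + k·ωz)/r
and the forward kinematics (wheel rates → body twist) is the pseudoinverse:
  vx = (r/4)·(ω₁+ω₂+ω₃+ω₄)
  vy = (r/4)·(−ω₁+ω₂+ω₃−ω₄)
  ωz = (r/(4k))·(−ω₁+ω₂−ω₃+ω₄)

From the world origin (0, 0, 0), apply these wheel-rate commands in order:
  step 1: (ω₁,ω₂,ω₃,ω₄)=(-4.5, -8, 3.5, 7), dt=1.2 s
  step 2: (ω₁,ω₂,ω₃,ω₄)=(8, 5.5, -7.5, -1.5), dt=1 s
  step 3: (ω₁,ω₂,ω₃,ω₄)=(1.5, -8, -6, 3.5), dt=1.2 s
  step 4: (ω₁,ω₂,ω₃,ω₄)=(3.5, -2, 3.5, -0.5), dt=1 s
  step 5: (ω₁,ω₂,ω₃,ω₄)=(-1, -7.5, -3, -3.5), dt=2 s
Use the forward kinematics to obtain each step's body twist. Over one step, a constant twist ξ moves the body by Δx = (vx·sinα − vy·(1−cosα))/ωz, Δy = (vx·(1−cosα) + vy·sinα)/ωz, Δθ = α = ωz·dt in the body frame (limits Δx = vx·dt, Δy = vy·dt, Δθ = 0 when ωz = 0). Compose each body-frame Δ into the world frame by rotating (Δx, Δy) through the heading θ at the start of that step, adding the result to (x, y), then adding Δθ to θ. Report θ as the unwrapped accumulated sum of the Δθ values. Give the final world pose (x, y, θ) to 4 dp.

(-0.4597, -0.5183, -1.4815)

step 1: ξ=(vx,vy,ωz)=(-0.0400, -0.1400, 0.0000), dt=1.2 → body Δ=(-0.0480, -0.1680, 0.0000) → world pose (-0.0480, -0.1680, 0.0000)
step 2: ξ=(vx,vy,ωz)=(0.0900, -0.1700, 0.2593), dt=1.0 → body Δ=(0.1109, -0.1565, 0.2593) → world pose (0.0629, -0.3245, 0.2593)
step 3: ξ=(vx,vy,ωz)=(-0.1800, -0.3800, 0.0000), dt=1.2 → body Δ=(-0.2160, -0.4560, 0.0000) → world pose (-0.0290, -0.8206, 0.2593)
step 4: ξ=(vx,vy,ωz)=(0.0900, -0.0300, -0.7037), dt=1.0 → body Δ=(0.0726, -0.0580, -0.7037) → world pose (0.0561, -0.8580, -0.4444)
step 5: ξ=(vx,vy,ωz)=(-0.3000, -0.1200, -0.5185), dt=2.0 → body Δ=(-0.6118, 0.0850, -1.0370) → world pose (-0.4597, -0.5183, -1.4815)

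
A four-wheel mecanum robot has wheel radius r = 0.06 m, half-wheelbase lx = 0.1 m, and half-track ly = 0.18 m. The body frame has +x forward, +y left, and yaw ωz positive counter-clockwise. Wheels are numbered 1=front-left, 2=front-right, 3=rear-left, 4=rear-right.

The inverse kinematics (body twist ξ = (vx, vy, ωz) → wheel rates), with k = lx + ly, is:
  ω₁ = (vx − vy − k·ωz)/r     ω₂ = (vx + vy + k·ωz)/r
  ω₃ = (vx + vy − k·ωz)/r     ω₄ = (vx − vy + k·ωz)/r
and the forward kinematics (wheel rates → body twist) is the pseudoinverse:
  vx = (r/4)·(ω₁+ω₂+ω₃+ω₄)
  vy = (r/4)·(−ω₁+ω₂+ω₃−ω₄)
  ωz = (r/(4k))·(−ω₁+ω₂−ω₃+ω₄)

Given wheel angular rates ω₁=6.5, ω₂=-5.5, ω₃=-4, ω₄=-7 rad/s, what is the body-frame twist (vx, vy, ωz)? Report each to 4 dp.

(-0.1500, -0.1350, -0.8036)

k = lx + ly = 0.1 + 0.18 = 0.2800
ω₁+ω₂+ω₃+ω₄ = -10.0000  →  vx = (0.06/4)·-10.0000 = -0.1500
−ω₁+ω₂+ω₃−ω₄ = -9.0000  →  vy = (0.06/4)·-9.0000 = -0.1350
−ω₁+ω₂−ω₃+ω₄ = -15.0000  →  ωz = (0.06/1.1200)·-15.0000 = -0.8036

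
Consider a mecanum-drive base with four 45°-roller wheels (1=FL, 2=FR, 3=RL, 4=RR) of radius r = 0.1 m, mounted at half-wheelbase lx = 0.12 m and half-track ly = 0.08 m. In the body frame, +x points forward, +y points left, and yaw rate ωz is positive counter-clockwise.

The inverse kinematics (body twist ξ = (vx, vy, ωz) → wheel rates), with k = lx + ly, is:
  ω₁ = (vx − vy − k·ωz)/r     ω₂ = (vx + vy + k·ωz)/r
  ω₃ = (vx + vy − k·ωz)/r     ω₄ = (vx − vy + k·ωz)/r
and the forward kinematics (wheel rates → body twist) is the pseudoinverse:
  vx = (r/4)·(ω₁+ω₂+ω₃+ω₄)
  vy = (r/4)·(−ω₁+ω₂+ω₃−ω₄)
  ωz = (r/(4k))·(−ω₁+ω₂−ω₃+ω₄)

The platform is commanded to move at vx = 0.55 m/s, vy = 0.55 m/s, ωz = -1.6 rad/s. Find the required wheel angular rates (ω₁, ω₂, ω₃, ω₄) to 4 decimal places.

(3.2000, 7.8000, 14.2000, -3.2000)

k = lx + ly = 0.12 + 0.08 = 0.2000;  k·ωz = 0.2000·-1.6 = -0.3200
ω₁ (FL) = (vx − vy − k·ωz)/r = 0.3200/0.1 = 3.2000
ω₂ (FR) = (vx + vy + k·ωz)/r = 0.7800/0.1 = 7.8000
ω₃ (RL) = (vx + vy − k·ωz)/r = 1.4200/0.1 = 14.2000
ω₄ (RR) = (vx − vy + k·ωz)/r = -0.3200/0.1 = -3.2000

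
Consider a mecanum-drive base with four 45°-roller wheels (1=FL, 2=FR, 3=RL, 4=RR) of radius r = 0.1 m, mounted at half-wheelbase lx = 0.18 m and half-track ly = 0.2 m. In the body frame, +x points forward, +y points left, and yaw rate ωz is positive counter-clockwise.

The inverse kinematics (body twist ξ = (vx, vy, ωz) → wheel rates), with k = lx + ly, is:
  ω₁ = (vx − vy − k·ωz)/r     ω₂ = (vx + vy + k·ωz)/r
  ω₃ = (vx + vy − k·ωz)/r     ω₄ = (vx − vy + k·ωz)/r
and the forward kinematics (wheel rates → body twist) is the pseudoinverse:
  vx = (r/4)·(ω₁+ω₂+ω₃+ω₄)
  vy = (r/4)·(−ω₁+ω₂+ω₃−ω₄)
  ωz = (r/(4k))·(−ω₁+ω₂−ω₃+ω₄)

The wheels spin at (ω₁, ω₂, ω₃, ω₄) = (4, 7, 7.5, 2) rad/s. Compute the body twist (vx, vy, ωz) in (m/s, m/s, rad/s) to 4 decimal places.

k = lx + ly = 0.18 + 0.2 = 0.3800
ω₁+ω₂+ω₃+ω₄ = 20.5000  →  vx = (0.1/4)·20.5000 = 0.5125
−ω₁+ω₂+ω₃−ω₄ = 8.5000  →  vy = (0.1/4)·8.5000 = 0.2125
−ω₁+ω₂−ω₃+ω₄ = -2.5000  →  ωz = (0.1/1.5200)·-2.5000 = -0.1645

(0.5125, 0.2125, -0.1645)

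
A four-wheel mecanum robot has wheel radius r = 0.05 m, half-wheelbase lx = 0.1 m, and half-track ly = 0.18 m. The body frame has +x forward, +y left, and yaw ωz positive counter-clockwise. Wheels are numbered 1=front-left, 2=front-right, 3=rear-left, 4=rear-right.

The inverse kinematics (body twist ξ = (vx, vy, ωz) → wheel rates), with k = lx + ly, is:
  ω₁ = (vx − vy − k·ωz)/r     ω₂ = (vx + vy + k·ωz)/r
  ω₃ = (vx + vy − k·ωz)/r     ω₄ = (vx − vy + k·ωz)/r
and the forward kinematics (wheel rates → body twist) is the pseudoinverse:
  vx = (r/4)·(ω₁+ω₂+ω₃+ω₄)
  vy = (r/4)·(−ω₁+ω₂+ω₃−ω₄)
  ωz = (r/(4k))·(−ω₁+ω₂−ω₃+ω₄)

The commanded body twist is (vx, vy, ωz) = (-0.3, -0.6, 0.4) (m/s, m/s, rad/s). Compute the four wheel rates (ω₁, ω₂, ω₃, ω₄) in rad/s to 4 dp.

k = lx + ly = 0.1 + 0.18 = 0.2800;  k·ωz = 0.2800·0.4 = 0.1120
ω₁ (FL) = (vx − vy − k·ωz)/r = 0.1880/0.05 = 3.7600
ω₂ (FR) = (vx + vy + k·ωz)/r = -0.7880/0.05 = -15.7600
ω₃ (RL) = (vx + vy − k·ωz)/r = -1.0120/0.05 = -20.2400
ω₄ (RR) = (vx − vy + k·ωz)/r = 0.4120/0.05 = 8.2400

(3.7600, -15.7600, -20.2400, 8.2400)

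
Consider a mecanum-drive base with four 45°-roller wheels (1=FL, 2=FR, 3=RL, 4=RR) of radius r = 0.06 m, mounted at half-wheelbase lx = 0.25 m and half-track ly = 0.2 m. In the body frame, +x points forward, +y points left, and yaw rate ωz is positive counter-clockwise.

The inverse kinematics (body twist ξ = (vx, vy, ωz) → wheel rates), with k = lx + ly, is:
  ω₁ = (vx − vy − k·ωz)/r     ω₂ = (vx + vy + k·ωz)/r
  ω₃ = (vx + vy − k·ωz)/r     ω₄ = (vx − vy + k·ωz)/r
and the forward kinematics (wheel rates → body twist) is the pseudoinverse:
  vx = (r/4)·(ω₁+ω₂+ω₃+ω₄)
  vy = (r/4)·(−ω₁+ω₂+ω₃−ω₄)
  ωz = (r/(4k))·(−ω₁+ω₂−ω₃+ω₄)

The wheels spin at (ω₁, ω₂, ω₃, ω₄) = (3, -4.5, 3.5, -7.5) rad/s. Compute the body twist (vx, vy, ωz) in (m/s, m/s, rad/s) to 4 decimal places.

(-0.0825, 0.0525, -0.6167)

k = lx + ly = 0.25 + 0.2 = 0.4500
ω₁+ω₂+ω₃+ω₄ = -5.5000  →  vx = (0.06/4)·-5.5000 = -0.0825
−ω₁+ω₂+ω₃−ω₄ = 3.5000  →  vy = (0.06/4)·3.5000 = 0.0525
−ω₁+ω₂−ω₃+ω₄ = -18.5000  →  ωz = (0.06/1.8000)·-18.5000 = -0.6167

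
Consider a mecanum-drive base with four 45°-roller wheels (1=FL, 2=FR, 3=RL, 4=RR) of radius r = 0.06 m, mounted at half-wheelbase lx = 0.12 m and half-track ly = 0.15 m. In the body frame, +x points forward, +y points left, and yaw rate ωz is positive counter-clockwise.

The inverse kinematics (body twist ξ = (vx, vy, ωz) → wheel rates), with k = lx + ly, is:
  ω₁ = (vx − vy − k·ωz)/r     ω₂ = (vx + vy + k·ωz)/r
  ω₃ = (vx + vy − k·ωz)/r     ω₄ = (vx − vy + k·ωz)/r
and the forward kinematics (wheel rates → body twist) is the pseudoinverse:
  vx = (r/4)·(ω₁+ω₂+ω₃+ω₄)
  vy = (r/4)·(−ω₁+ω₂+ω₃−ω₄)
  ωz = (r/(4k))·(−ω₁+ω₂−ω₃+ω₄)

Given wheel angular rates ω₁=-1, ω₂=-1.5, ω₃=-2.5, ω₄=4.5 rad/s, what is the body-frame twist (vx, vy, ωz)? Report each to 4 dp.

k = lx + ly = 0.12 + 0.15 = 0.2700
ω₁+ω₂+ω₃+ω₄ = -0.5000  →  vx = (0.06/4)·-0.5000 = -0.0075
−ω₁+ω₂+ω₃−ω₄ = -7.5000  →  vy = (0.06/4)·-7.5000 = -0.1125
−ω₁+ω₂−ω₃+ω₄ = 6.5000  →  ωz = (0.06/1.0800)·6.5000 = 0.3611

(-0.0075, -0.1125, 0.3611)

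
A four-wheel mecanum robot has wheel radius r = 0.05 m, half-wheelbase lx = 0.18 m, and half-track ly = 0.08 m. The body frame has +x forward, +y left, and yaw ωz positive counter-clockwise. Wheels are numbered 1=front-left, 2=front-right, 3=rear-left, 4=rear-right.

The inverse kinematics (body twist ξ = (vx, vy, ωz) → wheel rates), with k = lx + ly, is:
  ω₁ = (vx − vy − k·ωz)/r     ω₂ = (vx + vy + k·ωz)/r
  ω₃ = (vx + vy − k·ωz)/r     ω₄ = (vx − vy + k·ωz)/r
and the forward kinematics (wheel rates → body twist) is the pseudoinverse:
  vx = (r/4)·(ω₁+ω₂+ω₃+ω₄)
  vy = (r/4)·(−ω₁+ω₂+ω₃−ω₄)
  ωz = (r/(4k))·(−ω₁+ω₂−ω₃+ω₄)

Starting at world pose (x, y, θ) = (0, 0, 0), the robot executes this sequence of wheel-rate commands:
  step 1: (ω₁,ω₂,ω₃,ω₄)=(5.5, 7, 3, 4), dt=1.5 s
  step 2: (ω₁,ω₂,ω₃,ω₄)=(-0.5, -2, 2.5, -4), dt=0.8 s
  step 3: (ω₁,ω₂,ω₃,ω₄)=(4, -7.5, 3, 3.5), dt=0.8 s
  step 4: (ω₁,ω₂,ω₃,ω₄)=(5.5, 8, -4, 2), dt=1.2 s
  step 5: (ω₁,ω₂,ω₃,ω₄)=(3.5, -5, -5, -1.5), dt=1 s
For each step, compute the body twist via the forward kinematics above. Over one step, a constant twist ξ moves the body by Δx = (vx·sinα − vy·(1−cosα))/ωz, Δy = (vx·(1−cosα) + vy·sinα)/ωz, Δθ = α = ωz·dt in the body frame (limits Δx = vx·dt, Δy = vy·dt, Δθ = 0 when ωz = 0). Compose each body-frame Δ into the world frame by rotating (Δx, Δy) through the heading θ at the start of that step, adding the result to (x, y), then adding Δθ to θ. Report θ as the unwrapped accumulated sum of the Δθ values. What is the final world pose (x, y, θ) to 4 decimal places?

(0.3324, -0.2615, -0.3005)

step 1: ξ=(vx,vy,ωz)=(0.2438, 0.0063, 0.1202), dt=1.5 → body Δ=(0.3628, 0.0422, 0.1803) → world pose (0.3628, 0.0422, 0.1803)
step 2: ξ=(vx,vy,ωz)=(-0.0500, 0.0625, -0.3846), dt=0.8 → body Δ=(-0.0317, 0.0553, -0.3077) → world pose (0.3217, 0.0909, -0.1274)
step 3: ξ=(vx,vy,ωz)=(0.0375, -0.1500, -0.5288), dt=0.8 → body Δ=(0.0041, -0.1227, -0.4231) → world pose (0.3101, -0.0313, -0.5505)
step 4: ξ=(vx,vy,ωz)=(0.1438, -0.0438, 0.4087), dt=1.2 → body Δ=(0.1783, -0.0090, 0.4904) → world pose (0.4574, -0.1322, -0.0601)
step 5: ξ=(vx,vy,ωz)=(-0.1000, -0.1500, -0.2404), dt=1.0 → body Δ=(-0.1170, -0.1366, -0.2404) → world pose (0.3324, -0.2615, -0.3005)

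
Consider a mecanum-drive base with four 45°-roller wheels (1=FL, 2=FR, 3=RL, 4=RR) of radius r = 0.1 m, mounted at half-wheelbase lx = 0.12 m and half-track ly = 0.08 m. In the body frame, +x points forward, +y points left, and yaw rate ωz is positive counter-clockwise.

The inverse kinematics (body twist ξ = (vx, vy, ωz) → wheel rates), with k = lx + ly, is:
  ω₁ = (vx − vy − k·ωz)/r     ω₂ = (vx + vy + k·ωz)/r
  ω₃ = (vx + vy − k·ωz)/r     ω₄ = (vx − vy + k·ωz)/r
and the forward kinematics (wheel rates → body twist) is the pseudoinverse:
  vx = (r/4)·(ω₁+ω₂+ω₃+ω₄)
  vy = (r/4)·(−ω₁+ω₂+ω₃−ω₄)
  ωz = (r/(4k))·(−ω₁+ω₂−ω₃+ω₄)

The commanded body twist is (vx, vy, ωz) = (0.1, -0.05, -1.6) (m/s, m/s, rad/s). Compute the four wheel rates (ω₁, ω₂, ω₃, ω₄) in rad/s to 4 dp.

k = lx + ly = 0.12 + 0.08 = 0.2000;  k·ωz = 0.2000·-1.6 = -0.3200
ω₁ (FL) = (vx − vy − k·ωz)/r = 0.4700/0.1 = 4.7000
ω₂ (FR) = (vx + vy + k·ωz)/r = -0.2700/0.1 = -2.7000
ω₃ (RL) = (vx + vy − k·ωz)/r = 0.3700/0.1 = 3.7000
ω₄ (RR) = (vx − vy + k·ωz)/r = -0.1700/0.1 = -1.7000

(4.7000, -2.7000, 3.7000, -1.7000)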